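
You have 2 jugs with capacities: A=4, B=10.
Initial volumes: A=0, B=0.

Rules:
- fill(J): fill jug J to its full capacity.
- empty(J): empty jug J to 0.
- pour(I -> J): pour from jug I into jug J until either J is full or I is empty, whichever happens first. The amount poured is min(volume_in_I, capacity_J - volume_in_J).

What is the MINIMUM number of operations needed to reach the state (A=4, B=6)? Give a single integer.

BFS from (A=0, B=0). One shortest path:
  1. fill(B) -> (A=0 B=10)
  2. pour(B -> A) -> (A=4 B=6)
Reached target in 2 moves.

Answer: 2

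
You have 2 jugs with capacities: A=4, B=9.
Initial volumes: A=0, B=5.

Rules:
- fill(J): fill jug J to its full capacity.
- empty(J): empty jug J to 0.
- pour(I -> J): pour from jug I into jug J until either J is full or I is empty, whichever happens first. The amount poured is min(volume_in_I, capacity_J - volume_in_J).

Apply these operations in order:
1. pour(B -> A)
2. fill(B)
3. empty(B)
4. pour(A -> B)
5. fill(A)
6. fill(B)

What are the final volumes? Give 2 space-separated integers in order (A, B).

Answer: 4 9

Derivation:
Step 1: pour(B -> A) -> (A=4 B=1)
Step 2: fill(B) -> (A=4 B=9)
Step 3: empty(B) -> (A=4 B=0)
Step 4: pour(A -> B) -> (A=0 B=4)
Step 5: fill(A) -> (A=4 B=4)
Step 6: fill(B) -> (A=4 B=9)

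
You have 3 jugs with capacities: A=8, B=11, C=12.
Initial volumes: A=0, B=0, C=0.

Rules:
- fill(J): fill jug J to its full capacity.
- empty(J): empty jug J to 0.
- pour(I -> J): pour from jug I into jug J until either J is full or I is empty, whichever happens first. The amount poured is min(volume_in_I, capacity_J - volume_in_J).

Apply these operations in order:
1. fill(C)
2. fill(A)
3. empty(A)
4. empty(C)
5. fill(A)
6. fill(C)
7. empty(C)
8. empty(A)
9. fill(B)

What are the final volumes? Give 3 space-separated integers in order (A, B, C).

Step 1: fill(C) -> (A=0 B=0 C=12)
Step 2: fill(A) -> (A=8 B=0 C=12)
Step 3: empty(A) -> (A=0 B=0 C=12)
Step 4: empty(C) -> (A=0 B=0 C=0)
Step 5: fill(A) -> (A=8 B=0 C=0)
Step 6: fill(C) -> (A=8 B=0 C=12)
Step 7: empty(C) -> (A=8 B=0 C=0)
Step 8: empty(A) -> (A=0 B=0 C=0)
Step 9: fill(B) -> (A=0 B=11 C=0)

Answer: 0 11 0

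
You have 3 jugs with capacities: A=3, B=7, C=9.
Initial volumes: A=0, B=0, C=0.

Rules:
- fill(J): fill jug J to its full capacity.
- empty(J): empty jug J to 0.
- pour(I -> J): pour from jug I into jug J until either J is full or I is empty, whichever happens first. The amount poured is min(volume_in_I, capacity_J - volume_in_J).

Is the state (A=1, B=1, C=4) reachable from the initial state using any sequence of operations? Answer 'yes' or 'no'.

Answer: no

Derivation:
BFS explored all 224 reachable states.
Reachable set includes: (0,0,0), (0,0,1), (0,0,2), (0,0,3), (0,0,4), (0,0,5), (0,0,6), (0,0,7), (0,0,8), (0,0,9), (0,1,0), (0,1,1) ...
Target (A=1, B=1, C=4) not in reachable set → no.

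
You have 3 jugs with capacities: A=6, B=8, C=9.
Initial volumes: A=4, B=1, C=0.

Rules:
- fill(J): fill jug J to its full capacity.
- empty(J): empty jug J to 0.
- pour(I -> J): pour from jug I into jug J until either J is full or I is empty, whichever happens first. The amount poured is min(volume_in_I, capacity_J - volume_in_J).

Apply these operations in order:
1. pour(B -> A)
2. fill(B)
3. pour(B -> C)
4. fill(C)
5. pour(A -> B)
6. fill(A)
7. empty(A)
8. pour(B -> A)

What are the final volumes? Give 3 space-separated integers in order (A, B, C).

Step 1: pour(B -> A) -> (A=5 B=0 C=0)
Step 2: fill(B) -> (A=5 B=8 C=0)
Step 3: pour(B -> C) -> (A=5 B=0 C=8)
Step 4: fill(C) -> (A=5 B=0 C=9)
Step 5: pour(A -> B) -> (A=0 B=5 C=9)
Step 6: fill(A) -> (A=6 B=5 C=9)
Step 7: empty(A) -> (A=0 B=5 C=9)
Step 8: pour(B -> A) -> (A=5 B=0 C=9)

Answer: 5 0 9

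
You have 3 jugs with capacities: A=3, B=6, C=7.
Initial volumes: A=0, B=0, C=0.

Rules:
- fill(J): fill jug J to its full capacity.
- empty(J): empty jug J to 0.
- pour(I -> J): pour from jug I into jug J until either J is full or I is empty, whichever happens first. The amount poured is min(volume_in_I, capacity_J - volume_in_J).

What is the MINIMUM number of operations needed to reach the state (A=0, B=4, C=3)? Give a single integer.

BFS from (A=0, B=0, C=0). One shortest path:
  1. fill(C) -> (A=0 B=0 C=7)
  2. pour(C -> A) -> (A=3 B=0 C=4)
  3. pour(C -> B) -> (A=3 B=4 C=0)
  4. pour(A -> C) -> (A=0 B=4 C=3)
Reached target in 4 moves.

Answer: 4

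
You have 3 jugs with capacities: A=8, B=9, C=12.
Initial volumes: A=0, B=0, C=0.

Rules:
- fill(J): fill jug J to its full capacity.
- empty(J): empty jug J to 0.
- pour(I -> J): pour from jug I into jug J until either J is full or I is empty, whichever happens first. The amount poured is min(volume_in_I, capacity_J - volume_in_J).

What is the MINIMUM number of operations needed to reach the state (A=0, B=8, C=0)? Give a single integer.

BFS from (A=0, B=0, C=0). One shortest path:
  1. fill(A) -> (A=8 B=0 C=0)
  2. pour(A -> B) -> (A=0 B=8 C=0)
Reached target in 2 moves.

Answer: 2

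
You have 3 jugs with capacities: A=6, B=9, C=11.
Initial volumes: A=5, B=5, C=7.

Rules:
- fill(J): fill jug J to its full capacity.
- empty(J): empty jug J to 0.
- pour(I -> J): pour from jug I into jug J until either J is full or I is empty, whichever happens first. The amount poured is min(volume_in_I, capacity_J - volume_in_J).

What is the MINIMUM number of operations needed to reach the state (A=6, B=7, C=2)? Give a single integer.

Answer: 6

Derivation:
BFS from (A=5, B=5, C=7). One shortest path:
  1. fill(A) -> (A=6 B=5 C=7)
  2. pour(A -> B) -> (A=2 B=9 C=7)
  3. empty(B) -> (A=2 B=0 C=7)
  4. pour(C -> B) -> (A=2 B=7 C=0)
  5. pour(A -> C) -> (A=0 B=7 C=2)
  6. fill(A) -> (A=6 B=7 C=2)
Reached target in 6 moves.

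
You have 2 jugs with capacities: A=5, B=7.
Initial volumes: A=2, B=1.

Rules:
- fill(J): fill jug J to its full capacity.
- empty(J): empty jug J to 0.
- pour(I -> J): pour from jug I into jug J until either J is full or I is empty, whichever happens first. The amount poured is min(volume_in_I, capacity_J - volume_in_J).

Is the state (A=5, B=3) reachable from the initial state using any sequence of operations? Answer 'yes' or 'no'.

Answer: yes

Derivation:
BFS from (A=2, B=1):
  1. pour(A -> B) -> (A=0 B=3)
  2. fill(A) -> (A=5 B=3)
Target reached → yes.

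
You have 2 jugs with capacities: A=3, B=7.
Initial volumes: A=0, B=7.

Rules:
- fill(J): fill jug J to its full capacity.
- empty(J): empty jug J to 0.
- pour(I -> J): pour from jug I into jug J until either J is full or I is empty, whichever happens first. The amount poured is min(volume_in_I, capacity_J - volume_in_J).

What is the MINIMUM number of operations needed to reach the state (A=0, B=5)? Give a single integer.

BFS from (A=0, B=7). One shortest path:
  1. pour(B -> A) -> (A=3 B=4)
  2. empty(A) -> (A=0 B=4)
  3. pour(B -> A) -> (A=3 B=1)
  4. empty(A) -> (A=0 B=1)
  5. pour(B -> A) -> (A=1 B=0)
  6. fill(B) -> (A=1 B=7)
  7. pour(B -> A) -> (A=3 B=5)
  8. empty(A) -> (A=0 B=5)
Reached target in 8 moves.

Answer: 8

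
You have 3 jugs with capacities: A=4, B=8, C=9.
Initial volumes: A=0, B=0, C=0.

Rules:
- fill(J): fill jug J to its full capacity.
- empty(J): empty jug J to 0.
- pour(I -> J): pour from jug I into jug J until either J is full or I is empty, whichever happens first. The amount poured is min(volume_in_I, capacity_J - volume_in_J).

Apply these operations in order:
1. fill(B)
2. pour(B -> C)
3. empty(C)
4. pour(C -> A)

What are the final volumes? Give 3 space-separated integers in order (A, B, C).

Step 1: fill(B) -> (A=0 B=8 C=0)
Step 2: pour(B -> C) -> (A=0 B=0 C=8)
Step 3: empty(C) -> (A=0 B=0 C=0)
Step 4: pour(C -> A) -> (A=0 B=0 C=0)

Answer: 0 0 0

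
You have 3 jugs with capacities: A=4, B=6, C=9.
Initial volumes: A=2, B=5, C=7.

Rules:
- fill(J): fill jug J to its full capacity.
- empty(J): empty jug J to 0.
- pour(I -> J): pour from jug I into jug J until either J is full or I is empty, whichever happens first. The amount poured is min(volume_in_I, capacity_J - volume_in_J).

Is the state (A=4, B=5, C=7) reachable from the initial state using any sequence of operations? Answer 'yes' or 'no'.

Answer: yes

Derivation:
BFS from (A=2, B=5, C=7):
  1. fill(A) -> (A=4 B=5 C=7)
Target reached → yes.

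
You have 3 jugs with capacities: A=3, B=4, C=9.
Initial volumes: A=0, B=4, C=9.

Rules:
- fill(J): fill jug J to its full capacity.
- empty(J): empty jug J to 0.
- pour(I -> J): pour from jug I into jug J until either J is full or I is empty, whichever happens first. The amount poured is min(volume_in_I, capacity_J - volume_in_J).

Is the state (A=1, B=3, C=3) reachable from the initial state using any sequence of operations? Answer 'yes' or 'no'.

Answer: no

Derivation:
BFS explored all 152 reachable states.
Reachable set includes: (0,0,0), (0,0,1), (0,0,2), (0,0,3), (0,0,4), (0,0,5), (0,0,6), (0,0,7), (0,0,8), (0,0,9), (0,1,0), (0,1,1) ...
Target (A=1, B=3, C=3) not in reachable set → no.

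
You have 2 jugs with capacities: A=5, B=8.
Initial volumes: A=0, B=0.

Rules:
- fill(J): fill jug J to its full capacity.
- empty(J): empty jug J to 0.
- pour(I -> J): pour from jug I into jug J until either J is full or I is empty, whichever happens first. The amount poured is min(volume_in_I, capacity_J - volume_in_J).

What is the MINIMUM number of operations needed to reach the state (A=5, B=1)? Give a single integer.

Answer: 8

Derivation:
BFS from (A=0, B=0). One shortest path:
  1. fill(B) -> (A=0 B=8)
  2. pour(B -> A) -> (A=5 B=3)
  3. empty(A) -> (A=0 B=3)
  4. pour(B -> A) -> (A=3 B=0)
  5. fill(B) -> (A=3 B=8)
  6. pour(B -> A) -> (A=5 B=6)
  7. empty(A) -> (A=0 B=6)
  8. pour(B -> A) -> (A=5 B=1)
Reached target in 8 moves.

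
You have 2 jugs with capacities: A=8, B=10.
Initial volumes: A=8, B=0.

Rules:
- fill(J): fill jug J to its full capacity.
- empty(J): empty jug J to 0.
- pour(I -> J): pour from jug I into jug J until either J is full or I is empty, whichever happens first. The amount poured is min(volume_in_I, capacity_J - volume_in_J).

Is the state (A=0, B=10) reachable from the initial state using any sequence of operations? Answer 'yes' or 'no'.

BFS from (A=8, B=0):
  1. empty(A) -> (A=0 B=0)
  2. fill(B) -> (A=0 B=10)
Target reached → yes.

Answer: yes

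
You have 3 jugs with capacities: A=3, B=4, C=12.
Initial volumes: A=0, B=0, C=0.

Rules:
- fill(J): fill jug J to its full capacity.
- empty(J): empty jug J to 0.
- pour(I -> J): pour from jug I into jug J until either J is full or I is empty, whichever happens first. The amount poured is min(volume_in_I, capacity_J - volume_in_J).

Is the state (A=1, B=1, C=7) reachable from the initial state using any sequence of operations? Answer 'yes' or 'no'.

Answer: no

Derivation:
BFS explored all 194 reachable states.
Reachable set includes: (0,0,0), (0,0,1), (0,0,2), (0,0,3), (0,0,4), (0,0,5), (0,0,6), (0,0,7), (0,0,8), (0,0,9), (0,0,10), (0,0,11) ...
Target (A=1, B=1, C=7) not in reachable set → no.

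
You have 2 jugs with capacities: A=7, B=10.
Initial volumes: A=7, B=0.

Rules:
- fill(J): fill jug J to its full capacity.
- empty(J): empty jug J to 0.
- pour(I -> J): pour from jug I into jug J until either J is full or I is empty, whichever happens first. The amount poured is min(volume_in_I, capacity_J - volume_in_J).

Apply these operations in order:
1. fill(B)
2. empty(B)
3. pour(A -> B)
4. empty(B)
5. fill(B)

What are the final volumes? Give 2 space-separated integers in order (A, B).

Step 1: fill(B) -> (A=7 B=10)
Step 2: empty(B) -> (A=7 B=0)
Step 3: pour(A -> B) -> (A=0 B=7)
Step 4: empty(B) -> (A=0 B=0)
Step 5: fill(B) -> (A=0 B=10)

Answer: 0 10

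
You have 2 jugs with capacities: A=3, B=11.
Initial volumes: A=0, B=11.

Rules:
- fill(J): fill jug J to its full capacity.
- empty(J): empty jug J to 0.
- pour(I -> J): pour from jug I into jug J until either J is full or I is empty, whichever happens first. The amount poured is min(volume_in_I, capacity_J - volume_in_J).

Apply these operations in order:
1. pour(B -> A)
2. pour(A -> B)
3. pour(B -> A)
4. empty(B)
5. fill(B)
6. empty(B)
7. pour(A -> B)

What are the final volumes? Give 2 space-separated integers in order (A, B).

Step 1: pour(B -> A) -> (A=3 B=8)
Step 2: pour(A -> B) -> (A=0 B=11)
Step 3: pour(B -> A) -> (A=3 B=8)
Step 4: empty(B) -> (A=3 B=0)
Step 5: fill(B) -> (A=3 B=11)
Step 6: empty(B) -> (A=3 B=0)
Step 7: pour(A -> B) -> (A=0 B=3)

Answer: 0 3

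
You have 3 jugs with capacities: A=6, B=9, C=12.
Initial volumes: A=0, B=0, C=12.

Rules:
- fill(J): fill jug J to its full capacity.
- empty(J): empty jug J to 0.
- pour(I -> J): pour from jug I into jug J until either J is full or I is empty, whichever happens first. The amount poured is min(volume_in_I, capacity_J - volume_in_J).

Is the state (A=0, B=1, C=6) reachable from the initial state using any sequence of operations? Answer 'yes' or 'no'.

Answer: no

Derivation:
BFS explored all 54 reachable states.
Reachable set includes: (0,0,0), (0,0,3), (0,0,6), (0,0,9), (0,0,12), (0,3,0), (0,3,3), (0,3,6), (0,3,9), (0,3,12), (0,6,0), (0,6,3) ...
Target (A=0, B=1, C=6) not in reachable set → no.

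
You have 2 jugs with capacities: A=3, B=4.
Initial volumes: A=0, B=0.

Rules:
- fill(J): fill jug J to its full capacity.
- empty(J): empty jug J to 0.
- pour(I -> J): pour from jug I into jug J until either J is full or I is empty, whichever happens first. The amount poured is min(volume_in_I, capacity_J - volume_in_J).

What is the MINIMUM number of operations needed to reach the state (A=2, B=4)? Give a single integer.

BFS from (A=0, B=0). One shortest path:
  1. fill(A) -> (A=3 B=0)
  2. pour(A -> B) -> (A=0 B=3)
  3. fill(A) -> (A=3 B=3)
  4. pour(A -> B) -> (A=2 B=4)
Reached target in 4 moves.

Answer: 4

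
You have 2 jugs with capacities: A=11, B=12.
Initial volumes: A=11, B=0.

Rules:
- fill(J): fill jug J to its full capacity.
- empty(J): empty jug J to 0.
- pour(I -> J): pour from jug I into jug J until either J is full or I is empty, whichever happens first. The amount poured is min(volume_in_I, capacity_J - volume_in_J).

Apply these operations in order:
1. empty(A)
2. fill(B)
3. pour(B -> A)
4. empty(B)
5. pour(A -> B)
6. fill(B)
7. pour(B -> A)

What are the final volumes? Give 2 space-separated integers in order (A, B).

Answer: 11 1

Derivation:
Step 1: empty(A) -> (A=0 B=0)
Step 2: fill(B) -> (A=0 B=12)
Step 3: pour(B -> A) -> (A=11 B=1)
Step 4: empty(B) -> (A=11 B=0)
Step 5: pour(A -> B) -> (A=0 B=11)
Step 6: fill(B) -> (A=0 B=12)
Step 7: pour(B -> A) -> (A=11 B=1)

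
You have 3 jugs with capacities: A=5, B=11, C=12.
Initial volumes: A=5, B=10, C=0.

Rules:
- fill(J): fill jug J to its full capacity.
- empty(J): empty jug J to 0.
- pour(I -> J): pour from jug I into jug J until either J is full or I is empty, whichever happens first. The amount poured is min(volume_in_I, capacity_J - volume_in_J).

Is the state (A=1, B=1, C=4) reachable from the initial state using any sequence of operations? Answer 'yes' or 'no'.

Answer: no

Derivation:
BFS explored all 496 reachable states.
Reachable set includes: (0,0,0), (0,0,1), (0,0,2), (0,0,3), (0,0,4), (0,0,5), (0,0,6), (0,0,7), (0,0,8), (0,0,9), (0,0,10), (0,0,11) ...
Target (A=1, B=1, C=4) not in reachable set → no.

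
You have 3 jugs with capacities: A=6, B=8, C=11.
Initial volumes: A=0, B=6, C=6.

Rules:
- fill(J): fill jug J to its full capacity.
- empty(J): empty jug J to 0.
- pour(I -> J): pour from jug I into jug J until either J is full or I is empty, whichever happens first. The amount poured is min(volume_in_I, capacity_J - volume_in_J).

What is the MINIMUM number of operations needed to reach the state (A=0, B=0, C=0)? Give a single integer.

BFS from (A=0, B=6, C=6). One shortest path:
  1. empty(B) -> (A=0 B=0 C=6)
  2. empty(C) -> (A=0 B=0 C=0)
Reached target in 2 moves.

Answer: 2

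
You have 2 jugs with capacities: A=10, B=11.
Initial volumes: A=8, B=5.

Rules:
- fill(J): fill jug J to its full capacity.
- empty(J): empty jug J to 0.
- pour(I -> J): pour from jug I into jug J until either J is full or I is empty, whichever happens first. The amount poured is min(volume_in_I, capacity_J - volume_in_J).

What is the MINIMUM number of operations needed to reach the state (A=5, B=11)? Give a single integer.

Answer: 3

Derivation:
BFS from (A=8, B=5). One shortest path:
  1. empty(A) -> (A=0 B=5)
  2. pour(B -> A) -> (A=5 B=0)
  3. fill(B) -> (A=5 B=11)
Reached target in 3 moves.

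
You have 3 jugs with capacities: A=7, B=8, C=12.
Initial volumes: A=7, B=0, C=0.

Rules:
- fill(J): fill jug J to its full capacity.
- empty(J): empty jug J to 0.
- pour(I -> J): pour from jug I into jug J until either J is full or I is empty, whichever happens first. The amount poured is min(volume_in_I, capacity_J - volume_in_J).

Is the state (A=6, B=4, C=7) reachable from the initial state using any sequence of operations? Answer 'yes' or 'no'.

BFS explored all 474 reachable states.
Reachable set includes: (0,0,0), (0,0,1), (0,0,2), (0,0,3), (0,0,4), (0,0,5), (0,0,6), (0,0,7), (0,0,8), (0,0,9), (0,0,10), (0,0,11) ...
Target (A=6, B=4, C=7) not in reachable set → no.

Answer: no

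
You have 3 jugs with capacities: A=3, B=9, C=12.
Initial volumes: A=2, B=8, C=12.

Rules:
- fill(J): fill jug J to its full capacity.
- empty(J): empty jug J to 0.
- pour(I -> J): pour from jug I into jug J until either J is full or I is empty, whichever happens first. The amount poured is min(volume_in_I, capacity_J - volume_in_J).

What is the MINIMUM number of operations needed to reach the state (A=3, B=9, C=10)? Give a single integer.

BFS from (A=2, B=8, C=12). One shortest path:
  1. pour(A -> B) -> (A=1 B=9 C=12)
  2. pour(C -> A) -> (A=3 B=9 C=10)
Reached target in 2 moves.

Answer: 2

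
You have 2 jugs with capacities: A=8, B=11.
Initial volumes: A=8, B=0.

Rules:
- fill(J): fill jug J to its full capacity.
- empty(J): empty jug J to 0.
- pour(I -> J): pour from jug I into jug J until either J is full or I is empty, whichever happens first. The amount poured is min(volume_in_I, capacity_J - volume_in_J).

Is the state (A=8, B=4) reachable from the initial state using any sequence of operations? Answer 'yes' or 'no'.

Answer: yes

Derivation:
BFS from (A=8, B=0):
  1. empty(A) -> (A=0 B=0)
  2. fill(B) -> (A=0 B=11)
  3. pour(B -> A) -> (A=8 B=3)
  4. empty(A) -> (A=0 B=3)
  5. pour(B -> A) -> (A=3 B=0)
  6. fill(B) -> (A=3 B=11)
  7. pour(B -> A) -> (A=8 B=6)
  8. empty(A) -> (A=0 B=6)
  9. pour(B -> A) -> (A=6 B=0)
  10. fill(B) -> (A=6 B=11)
  11. pour(B -> A) -> (A=8 B=9)
  12. empty(A) -> (A=0 B=9)
  13. pour(B -> A) -> (A=8 B=1)
  14. empty(A) -> (A=0 B=1)
  15. pour(B -> A) -> (A=1 B=0)
  16. fill(B) -> (A=1 B=11)
  17. pour(B -> A) -> (A=8 B=4)
Target reached → yes.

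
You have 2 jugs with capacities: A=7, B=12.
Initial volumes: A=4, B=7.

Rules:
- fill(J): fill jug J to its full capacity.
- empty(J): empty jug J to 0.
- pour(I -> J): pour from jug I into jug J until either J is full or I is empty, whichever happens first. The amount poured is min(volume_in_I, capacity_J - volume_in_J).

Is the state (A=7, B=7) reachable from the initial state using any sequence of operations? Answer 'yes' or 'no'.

Answer: yes

Derivation:
BFS from (A=4, B=7):
  1. fill(A) -> (A=7 B=7)
Target reached → yes.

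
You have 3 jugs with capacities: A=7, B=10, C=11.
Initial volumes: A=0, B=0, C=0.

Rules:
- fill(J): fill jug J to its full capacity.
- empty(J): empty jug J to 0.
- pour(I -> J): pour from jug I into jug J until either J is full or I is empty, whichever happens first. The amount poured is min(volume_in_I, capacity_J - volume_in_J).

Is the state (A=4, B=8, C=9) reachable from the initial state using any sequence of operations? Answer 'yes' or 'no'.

BFS explored all 516 reachable states.
Reachable set includes: (0,0,0), (0,0,1), (0,0,2), (0,0,3), (0,0,4), (0,0,5), (0,0,6), (0,0,7), (0,0,8), (0,0,9), (0,0,10), (0,0,11) ...
Target (A=4, B=8, C=9) not in reachable set → no.

Answer: no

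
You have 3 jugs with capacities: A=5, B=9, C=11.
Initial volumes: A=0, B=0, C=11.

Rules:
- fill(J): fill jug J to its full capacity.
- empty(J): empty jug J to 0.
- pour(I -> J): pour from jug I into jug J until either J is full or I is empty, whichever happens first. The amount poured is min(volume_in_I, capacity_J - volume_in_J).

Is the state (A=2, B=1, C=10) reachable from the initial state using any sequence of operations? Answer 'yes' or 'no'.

Answer: no

Derivation:
BFS explored all 400 reachable states.
Reachable set includes: (0,0,0), (0,0,1), (0,0,2), (0,0,3), (0,0,4), (0,0,5), (0,0,6), (0,0,7), (0,0,8), (0,0,9), (0,0,10), (0,0,11) ...
Target (A=2, B=1, C=10) not in reachable set → no.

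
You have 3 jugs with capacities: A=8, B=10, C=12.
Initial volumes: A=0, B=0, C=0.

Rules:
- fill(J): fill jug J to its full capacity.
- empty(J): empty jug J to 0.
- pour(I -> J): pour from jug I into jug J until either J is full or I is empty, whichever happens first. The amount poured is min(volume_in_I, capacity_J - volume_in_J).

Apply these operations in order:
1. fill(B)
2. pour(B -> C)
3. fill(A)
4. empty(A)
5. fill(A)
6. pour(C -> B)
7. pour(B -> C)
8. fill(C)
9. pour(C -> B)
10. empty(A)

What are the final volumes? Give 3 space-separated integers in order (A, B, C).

Step 1: fill(B) -> (A=0 B=10 C=0)
Step 2: pour(B -> C) -> (A=0 B=0 C=10)
Step 3: fill(A) -> (A=8 B=0 C=10)
Step 4: empty(A) -> (A=0 B=0 C=10)
Step 5: fill(A) -> (A=8 B=0 C=10)
Step 6: pour(C -> B) -> (A=8 B=10 C=0)
Step 7: pour(B -> C) -> (A=8 B=0 C=10)
Step 8: fill(C) -> (A=8 B=0 C=12)
Step 9: pour(C -> B) -> (A=8 B=10 C=2)
Step 10: empty(A) -> (A=0 B=10 C=2)

Answer: 0 10 2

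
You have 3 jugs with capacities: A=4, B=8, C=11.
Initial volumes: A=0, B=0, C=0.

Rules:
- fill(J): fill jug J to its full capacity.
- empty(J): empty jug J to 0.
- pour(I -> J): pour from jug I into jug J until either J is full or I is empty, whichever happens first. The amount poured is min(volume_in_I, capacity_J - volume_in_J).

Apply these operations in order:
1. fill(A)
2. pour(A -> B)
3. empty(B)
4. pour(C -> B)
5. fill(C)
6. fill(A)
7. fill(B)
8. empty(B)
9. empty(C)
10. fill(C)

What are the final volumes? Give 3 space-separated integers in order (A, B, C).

Answer: 4 0 11

Derivation:
Step 1: fill(A) -> (A=4 B=0 C=0)
Step 2: pour(A -> B) -> (A=0 B=4 C=0)
Step 3: empty(B) -> (A=0 B=0 C=0)
Step 4: pour(C -> B) -> (A=0 B=0 C=0)
Step 5: fill(C) -> (A=0 B=0 C=11)
Step 6: fill(A) -> (A=4 B=0 C=11)
Step 7: fill(B) -> (A=4 B=8 C=11)
Step 8: empty(B) -> (A=4 B=0 C=11)
Step 9: empty(C) -> (A=4 B=0 C=0)
Step 10: fill(C) -> (A=4 B=0 C=11)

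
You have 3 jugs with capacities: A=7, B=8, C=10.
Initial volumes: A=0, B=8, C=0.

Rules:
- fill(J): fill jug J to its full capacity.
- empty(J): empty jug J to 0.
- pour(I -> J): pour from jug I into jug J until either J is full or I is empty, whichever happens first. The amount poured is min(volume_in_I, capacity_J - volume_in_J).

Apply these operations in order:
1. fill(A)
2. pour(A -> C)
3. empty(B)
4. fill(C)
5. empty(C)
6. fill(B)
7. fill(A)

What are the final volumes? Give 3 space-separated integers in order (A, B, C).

Answer: 7 8 0

Derivation:
Step 1: fill(A) -> (A=7 B=8 C=0)
Step 2: pour(A -> C) -> (A=0 B=8 C=7)
Step 3: empty(B) -> (A=0 B=0 C=7)
Step 4: fill(C) -> (A=0 B=0 C=10)
Step 5: empty(C) -> (A=0 B=0 C=0)
Step 6: fill(B) -> (A=0 B=8 C=0)
Step 7: fill(A) -> (A=7 B=8 C=0)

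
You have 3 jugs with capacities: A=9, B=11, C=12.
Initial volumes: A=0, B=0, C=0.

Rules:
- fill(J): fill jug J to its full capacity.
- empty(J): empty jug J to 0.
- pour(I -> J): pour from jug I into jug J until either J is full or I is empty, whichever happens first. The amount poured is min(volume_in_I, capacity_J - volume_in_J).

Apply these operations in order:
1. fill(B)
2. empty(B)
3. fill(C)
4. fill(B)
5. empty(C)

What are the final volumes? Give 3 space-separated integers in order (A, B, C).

Answer: 0 11 0

Derivation:
Step 1: fill(B) -> (A=0 B=11 C=0)
Step 2: empty(B) -> (A=0 B=0 C=0)
Step 3: fill(C) -> (A=0 B=0 C=12)
Step 4: fill(B) -> (A=0 B=11 C=12)
Step 5: empty(C) -> (A=0 B=11 C=0)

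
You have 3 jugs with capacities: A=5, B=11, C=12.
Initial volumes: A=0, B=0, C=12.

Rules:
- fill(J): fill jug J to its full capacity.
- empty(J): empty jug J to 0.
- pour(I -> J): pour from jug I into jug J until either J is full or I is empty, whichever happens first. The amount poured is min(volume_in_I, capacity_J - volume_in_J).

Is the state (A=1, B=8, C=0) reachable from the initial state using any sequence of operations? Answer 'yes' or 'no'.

BFS from (A=0, B=0, C=12):
  1. pour(C -> A) -> (A=5 B=0 C=7)
  2. empty(A) -> (A=0 B=0 C=7)
  3. pour(C -> A) -> (A=5 B=0 C=2)
  4. empty(A) -> (A=0 B=0 C=2)
  5. pour(C -> A) -> (A=2 B=0 C=0)
  6. fill(C) -> (A=2 B=0 C=12)
  7. pour(C -> B) -> (A=2 B=11 C=1)
  8. pour(B -> A) -> (A=5 B=8 C=1)
  9. empty(A) -> (A=0 B=8 C=1)
  10. pour(C -> A) -> (A=1 B=8 C=0)
Target reached → yes.

Answer: yes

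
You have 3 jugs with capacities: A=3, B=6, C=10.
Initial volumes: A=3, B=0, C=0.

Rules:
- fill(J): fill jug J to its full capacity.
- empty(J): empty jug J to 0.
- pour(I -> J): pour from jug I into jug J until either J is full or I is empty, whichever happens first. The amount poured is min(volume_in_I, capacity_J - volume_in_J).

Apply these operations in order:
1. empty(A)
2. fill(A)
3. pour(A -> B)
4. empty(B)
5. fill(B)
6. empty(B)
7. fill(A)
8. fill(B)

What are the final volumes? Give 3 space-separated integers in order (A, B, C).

Step 1: empty(A) -> (A=0 B=0 C=0)
Step 2: fill(A) -> (A=3 B=0 C=0)
Step 3: pour(A -> B) -> (A=0 B=3 C=0)
Step 4: empty(B) -> (A=0 B=0 C=0)
Step 5: fill(B) -> (A=0 B=6 C=0)
Step 6: empty(B) -> (A=0 B=0 C=0)
Step 7: fill(A) -> (A=3 B=0 C=0)
Step 8: fill(B) -> (A=3 B=6 C=0)

Answer: 3 6 0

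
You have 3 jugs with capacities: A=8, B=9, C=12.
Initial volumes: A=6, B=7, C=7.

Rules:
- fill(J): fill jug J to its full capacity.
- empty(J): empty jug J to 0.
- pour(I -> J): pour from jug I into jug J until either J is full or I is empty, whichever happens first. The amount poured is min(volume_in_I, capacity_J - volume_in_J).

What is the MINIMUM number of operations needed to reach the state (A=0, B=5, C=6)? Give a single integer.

BFS from (A=6, B=7, C=7). One shortest path:
  1. pour(C -> B) -> (A=6 B=9 C=5)
  2. empty(B) -> (A=6 B=0 C=5)
  3. pour(C -> B) -> (A=6 B=5 C=0)
  4. pour(A -> C) -> (A=0 B=5 C=6)
Reached target in 4 moves.

Answer: 4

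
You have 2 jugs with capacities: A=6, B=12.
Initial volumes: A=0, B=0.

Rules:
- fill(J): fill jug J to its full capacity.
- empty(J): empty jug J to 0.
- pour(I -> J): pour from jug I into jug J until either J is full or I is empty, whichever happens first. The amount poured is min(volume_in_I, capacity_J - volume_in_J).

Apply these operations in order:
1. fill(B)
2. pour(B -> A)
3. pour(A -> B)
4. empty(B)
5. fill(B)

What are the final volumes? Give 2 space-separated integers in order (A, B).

Answer: 0 12

Derivation:
Step 1: fill(B) -> (A=0 B=12)
Step 2: pour(B -> A) -> (A=6 B=6)
Step 3: pour(A -> B) -> (A=0 B=12)
Step 4: empty(B) -> (A=0 B=0)
Step 5: fill(B) -> (A=0 B=12)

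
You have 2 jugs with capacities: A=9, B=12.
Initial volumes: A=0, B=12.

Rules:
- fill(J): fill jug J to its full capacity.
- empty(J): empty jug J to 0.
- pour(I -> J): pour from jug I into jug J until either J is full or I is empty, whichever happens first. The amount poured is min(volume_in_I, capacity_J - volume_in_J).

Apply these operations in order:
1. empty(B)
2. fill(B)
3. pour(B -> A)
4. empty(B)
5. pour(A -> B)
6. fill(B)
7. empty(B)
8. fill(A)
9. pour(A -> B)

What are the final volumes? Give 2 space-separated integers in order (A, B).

Step 1: empty(B) -> (A=0 B=0)
Step 2: fill(B) -> (A=0 B=12)
Step 3: pour(B -> A) -> (A=9 B=3)
Step 4: empty(B) -> (A=9 B=0)
Step 5: pour(A -> B) -> (A=0 B=9)
Step 6: fill(B) -> (A=0 B=12)
Step 7: empty(B) -> (A=0 B=0)
Step 8: fill(A) -> (A=9 B=0)
Step 9: pour(A -> B) -> (A=0 B=9)

Answer: 0 9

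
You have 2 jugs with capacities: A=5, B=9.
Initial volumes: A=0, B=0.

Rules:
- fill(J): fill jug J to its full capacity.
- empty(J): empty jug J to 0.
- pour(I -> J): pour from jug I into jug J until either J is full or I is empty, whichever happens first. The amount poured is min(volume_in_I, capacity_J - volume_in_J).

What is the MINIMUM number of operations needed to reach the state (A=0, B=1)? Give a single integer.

Answer: 6

Derivation:
BFS from (A=0, B=0). One shortest path:
  1. fill(A) -> (A=5 B=0)
  2. pour(A -> B) -> (A=0 B=5)
  3. fill(A) -> (A=5 B=5)
  4. pour(A -> B) -> (A=1 B=9)
  5. empty(B) -> (A=1 B=0)
  6. pour(A -> B) -> (A=0 B=1)
Reached target in 6 moves.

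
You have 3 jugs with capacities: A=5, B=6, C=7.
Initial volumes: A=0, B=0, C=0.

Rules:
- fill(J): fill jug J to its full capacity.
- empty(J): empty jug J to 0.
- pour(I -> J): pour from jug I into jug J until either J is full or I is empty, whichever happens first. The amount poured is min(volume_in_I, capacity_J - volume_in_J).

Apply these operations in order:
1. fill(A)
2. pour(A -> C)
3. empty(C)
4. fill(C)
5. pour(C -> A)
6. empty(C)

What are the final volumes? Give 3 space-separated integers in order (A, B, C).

Answer: 5 0 0

Derivation:
Step 1: fill(A) -> (A=5 B=0 C=0)
Step 2: pour(A -> C) -> (A=0 B=0 C=5)
Step 3: empty(C) -> (A=0 B=0 C=0)
Step 4: fill(C) -> (A=0 B=0 C=7)
Step 5: pour(C -> A) -> (A=5 B=0 C=2)
Step 6: empty(C) -> (A=5 B=0 C=0)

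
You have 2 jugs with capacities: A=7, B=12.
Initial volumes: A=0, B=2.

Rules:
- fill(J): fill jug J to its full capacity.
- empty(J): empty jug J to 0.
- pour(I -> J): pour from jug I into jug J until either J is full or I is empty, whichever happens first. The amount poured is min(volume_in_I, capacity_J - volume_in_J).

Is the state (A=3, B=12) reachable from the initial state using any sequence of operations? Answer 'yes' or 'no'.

BFS from (A=0, B=2):
  1. fill(B) -> (A=0 B=12)
  2. pour(B -> A) -> (A=7 B=5)
  3. empty(A) -> (A=0 B=5)
  4. pour(B -> A) -> (A=5 B=0)
  5. fill(B) -> (A=5 B=12)
  6. pour(B -> A) -> (A=7 B=10)
  7. empty(A) -> (A=0 B=10)
  8. pour(B -> A) -> (A=7 B=3)
  9. empty(A) -> (A=0 B=3)
  10. pour(B -> A) -> (A=3 B=0)
  11. fill(B) -> (A=3 B=12)
Target reached → yes.

Answer: yes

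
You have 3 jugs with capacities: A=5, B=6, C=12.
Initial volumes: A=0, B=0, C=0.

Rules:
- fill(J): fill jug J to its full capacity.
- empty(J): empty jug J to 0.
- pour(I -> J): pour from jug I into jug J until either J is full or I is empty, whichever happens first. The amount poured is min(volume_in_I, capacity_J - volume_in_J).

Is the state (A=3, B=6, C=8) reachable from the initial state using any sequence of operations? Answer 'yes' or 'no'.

Answer: yes

Derivation:
BFS from (A=0, B=0, C=0):
  1. fill(C) -> (A=0 B=0 C=12)
  2. pour(C -> A) -> (A=5 B=0 C=7)
  3. pour(A -> B) -> (A=0 B=5 C=7)
  4. pour(C -> A) -> (A=5 B=5 C=2)
  5. pour(A -> B) -> (A=4 B=6 C=2)
  6. pour(B -> C) -> (A=4 B=0 C=8)
  7. pour(A -> B) -> (A=0 B=4 C=8)
  8. fill(A) -> (A=5 B=4 C=8)
  9. pour(A -> B) -> (A=3 B=6 C=8)
Target reached → yes.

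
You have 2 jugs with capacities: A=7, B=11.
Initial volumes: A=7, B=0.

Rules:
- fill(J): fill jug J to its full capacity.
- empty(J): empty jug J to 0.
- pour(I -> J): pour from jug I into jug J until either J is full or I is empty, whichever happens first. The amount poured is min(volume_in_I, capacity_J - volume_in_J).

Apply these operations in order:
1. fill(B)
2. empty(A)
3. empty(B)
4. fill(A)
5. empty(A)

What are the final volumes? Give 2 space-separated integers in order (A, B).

Answer: 0 0

Derivation:
Step 1: fill(B) -> (A=7 B=11)
Step 2: empty(A) -> (A=0 B=11)
Step 3: empty(B) -> (A=0 B=0)
Step 4: fill(A) -> (A=7 B=0)
Step 5: empty(A) -> (A=0 B=0)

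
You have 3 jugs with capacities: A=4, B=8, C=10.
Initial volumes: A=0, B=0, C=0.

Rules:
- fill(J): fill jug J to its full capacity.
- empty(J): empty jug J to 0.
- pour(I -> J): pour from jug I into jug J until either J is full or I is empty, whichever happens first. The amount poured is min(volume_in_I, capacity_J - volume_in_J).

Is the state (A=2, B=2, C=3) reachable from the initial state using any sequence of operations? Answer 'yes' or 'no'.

Answer: no

Derivation:
BFS explored all 78 reachable states.
Reachable set includes: (0,0,0), (0,0,2), (0,0,4), (0,0,6), (0,0,8), (0,0,10), (0,2,0), (0,2,2), (0,2,4), (0,2,6), (0,2,8), (0,2,10) ...
Target (A=2, B=2, C=3) not in reachable set → no.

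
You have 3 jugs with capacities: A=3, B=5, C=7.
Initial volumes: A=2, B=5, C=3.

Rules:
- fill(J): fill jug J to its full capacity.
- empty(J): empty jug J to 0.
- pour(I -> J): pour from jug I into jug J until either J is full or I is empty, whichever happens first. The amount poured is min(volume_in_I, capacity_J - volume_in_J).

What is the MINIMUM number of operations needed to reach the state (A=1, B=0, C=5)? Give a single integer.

BFS from (A=2, B=5, C=3). One shortest path:
  1. fill(A) -> (A=3 B=5 C=3)
  2. empty(B) -> (A=3 B=0 C=3)
  3. pour(C -> B) -> (A=3 B=3 C=0)
  4. pour(A -> B) -> (A=1 B=5 C=0)
  5. pour(B -> C) -> (A=1 B=0 C=5)
Reached target in 5 moves.

Answer: 5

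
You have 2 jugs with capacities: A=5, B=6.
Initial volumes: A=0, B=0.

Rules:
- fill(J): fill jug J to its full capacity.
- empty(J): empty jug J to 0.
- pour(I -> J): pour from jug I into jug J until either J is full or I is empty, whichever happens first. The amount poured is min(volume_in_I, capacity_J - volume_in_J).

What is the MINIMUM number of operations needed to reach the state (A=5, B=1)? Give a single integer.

Answer: 2

Derivation:
BFS from (A=0, B=0). One shortest path:
  1. fill(B) -> (A=0 B=6)
  2. pour(B -> A) -> (A=5 B=1)
Reached target in 2 moves.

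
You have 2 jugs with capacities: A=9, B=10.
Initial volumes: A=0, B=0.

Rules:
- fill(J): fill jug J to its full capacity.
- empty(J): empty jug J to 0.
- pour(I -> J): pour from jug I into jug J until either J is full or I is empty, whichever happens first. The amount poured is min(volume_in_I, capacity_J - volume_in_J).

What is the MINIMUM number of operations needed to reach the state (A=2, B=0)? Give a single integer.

BFS from (A=0, B=0). One shortest path:
  1. fill(B) -> (A=0 B=10)
  2. pour(B -> A) -> (A=9 B=1)
  3. empty(A) -> (A=0 B=1)
  4. pour(B -> A) -> (A=1 B=0)
  5. fill(B) -> (A=1 B=10)
  6. pour(B -> A) -> (A=9 B=2)
  7. empty(A) -> (A=0 B=2)
  8. pour(B -> A) -> (A=2 B=0)
Reached target in 8 moves.

Answer: 8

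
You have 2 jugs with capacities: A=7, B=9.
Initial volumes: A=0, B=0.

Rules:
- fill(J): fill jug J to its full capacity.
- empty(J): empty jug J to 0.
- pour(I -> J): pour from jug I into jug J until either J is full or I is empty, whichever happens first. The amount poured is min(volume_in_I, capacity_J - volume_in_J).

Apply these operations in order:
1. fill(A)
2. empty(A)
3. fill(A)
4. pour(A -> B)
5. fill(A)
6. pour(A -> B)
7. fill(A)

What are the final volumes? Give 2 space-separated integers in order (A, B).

Step 1: fill(A) -> (A=7 B=0)
Step 2: empty(A) -> (A=0 B=0)
Step 3: fill(A) -> (A=7 B=0)
Step 4: pour(A -> B) -> (A=0 B=7)
Step 5: fill(A) -> (A=7 B=7)
Step 6: pour(A -> B) -> (A=5 B=9)
Step 7: fill(A) -> (A=7 B=9)

Answer: 7 9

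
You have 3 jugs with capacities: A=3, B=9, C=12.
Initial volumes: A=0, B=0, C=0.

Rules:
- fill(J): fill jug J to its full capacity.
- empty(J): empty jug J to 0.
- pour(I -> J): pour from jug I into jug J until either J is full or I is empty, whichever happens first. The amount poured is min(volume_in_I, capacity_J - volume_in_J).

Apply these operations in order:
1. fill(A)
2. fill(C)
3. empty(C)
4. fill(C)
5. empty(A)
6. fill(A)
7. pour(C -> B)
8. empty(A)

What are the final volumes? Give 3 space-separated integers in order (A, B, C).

Step 1: fill(A) -> (A=3 B=0 C=0)
Step 2: fill(C) -> (A=3 B=0 C=12)
Step 3: empty(C) -> (A=3 B=0 C=0)
Step 4: fill(C) -> (A=3 B=0 C=12)
Step 5: empty(A) -> (A=0 B=0 C=12)
Step 6: fill(A) -> (A=3 B=0 C=12)
Step 7: pour(C -> B) -> (A=3 B=9 C=3)
Step 8: empty(A) -> (A=0 B=9 C=3)

Answer: 0 9 3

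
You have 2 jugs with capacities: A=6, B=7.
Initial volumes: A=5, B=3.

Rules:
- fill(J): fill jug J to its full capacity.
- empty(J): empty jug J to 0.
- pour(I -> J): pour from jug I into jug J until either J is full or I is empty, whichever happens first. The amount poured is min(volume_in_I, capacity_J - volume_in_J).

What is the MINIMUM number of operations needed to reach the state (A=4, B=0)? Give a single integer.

BFS from (A=5, B=3). One shortest path:
  1. empty(B) -> (A=5 B=0)
  2. pour(A -> B) -> (A=0 B=5)
  3. fill(A) -> (A=6 B=5)
  4. pour(A -> B) -> (A=4 B=7)
  5. empty(B) -> (A=4 B=0)
Reached target in 5 moves.

Answer: 5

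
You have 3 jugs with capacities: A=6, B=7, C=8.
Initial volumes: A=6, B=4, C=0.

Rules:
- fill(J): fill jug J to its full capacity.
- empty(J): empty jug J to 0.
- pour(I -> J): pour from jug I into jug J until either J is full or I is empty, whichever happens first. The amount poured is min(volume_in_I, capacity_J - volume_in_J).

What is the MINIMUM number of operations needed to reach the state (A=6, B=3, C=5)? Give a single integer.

Answer: 8

Derivation:
BFS from (A=6, B=4, C=0). One shortest path:
  1. empty(A) -> (A=0 B=4 C=0)
  2. fill(C) -> (A=0 B=4 C=8)
  3. pour(C -> A) -> (A=6 B=4 C=2)
  4. empty(A) -> (A=0 B=4 C=2)
  5. pour(C -> A) -> (A=2 B=4 C=0)
  6. fill(C) -> (A=2 B=4 C=8)
  7. pour(C -> B) -> (A=2 B=7 C=5)
  8. pour(B -> A) -> (A=6 B=3 C=5)
Reached target in 8 moves.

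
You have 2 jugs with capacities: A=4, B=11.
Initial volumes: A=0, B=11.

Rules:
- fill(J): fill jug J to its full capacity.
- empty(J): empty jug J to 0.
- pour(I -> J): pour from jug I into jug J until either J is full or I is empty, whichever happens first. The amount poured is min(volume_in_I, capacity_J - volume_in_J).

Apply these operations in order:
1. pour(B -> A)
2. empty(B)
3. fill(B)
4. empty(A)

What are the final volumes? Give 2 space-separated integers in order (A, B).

Answer: 0 11

Derivation:
Step 1: pour(B -> A) -> (A=4 B=7)
Step 2: empty(B) -> (A=4 B=0)
Step 3: fill(B) -> (A=4 B=11)
Step 4: empty(A) -> (A=0 B=11)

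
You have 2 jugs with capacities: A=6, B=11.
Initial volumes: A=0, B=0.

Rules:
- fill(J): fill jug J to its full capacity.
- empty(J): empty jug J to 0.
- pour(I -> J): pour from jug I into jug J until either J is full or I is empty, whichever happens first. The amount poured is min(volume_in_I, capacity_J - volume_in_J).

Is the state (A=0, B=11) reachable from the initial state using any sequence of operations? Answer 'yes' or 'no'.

Answer: yes

Derivation:
BFS from (A=0, B=0):
  1. fill(B) -> (A=0 B=11)
Target reached → yes.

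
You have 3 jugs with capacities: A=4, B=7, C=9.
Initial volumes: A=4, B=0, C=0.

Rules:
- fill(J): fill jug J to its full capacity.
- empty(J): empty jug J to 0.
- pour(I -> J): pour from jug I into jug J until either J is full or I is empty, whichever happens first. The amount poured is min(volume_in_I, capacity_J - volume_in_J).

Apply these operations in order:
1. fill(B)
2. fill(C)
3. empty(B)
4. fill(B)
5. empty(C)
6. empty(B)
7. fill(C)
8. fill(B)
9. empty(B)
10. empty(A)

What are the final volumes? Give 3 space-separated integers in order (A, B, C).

Answer: 0 0 9

Derivation:
Step 1: fill(B) -> (A=4 B=7 C=0)
Step 2: fill(C) -> (A=4 B=7 C=9)
Step 3: empty(B) -> (A=4 B=0 C=9)
Step 4: fill(B) -> (A=4 B=7 C=9)
Step 5: empty(C) -> (A=4 B=7 C=0)
Step 6: empty(B) -> (A=4 B=0 C=0)
Step 7: fill(C) -> (A=4 B=0 C=9)
Step 8: fill(B) -> (A=4 B=7 C=9)
Step 9: empty(B) -> (A=4 B=0 C=9)
Step 10: empty(A) -> (A=0 B=0 C=9)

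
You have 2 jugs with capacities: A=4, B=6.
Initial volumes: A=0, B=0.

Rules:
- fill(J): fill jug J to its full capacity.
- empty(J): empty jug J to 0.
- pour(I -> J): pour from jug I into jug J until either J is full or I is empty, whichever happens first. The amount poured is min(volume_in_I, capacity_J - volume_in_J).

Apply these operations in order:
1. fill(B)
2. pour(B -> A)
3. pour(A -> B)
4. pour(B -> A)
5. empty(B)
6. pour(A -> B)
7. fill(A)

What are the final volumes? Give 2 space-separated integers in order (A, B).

Answer: 4 4

Derivation:
Step 1: fill(B) -> (A=0 B=6)
Step 2: pour(B -> A) -> (A=4 B=2)
Step 3: pour(A -> B) -> (A=0 B=6)
Step 4: pour(B -> A) -> (A=4 B=2)
Step 5: empty(B) -> (A=4 B=0)
Step 6: pour(A -> B) -> (A=0 B=4)
Step 7: fill(A) -> (A=4 B=4)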